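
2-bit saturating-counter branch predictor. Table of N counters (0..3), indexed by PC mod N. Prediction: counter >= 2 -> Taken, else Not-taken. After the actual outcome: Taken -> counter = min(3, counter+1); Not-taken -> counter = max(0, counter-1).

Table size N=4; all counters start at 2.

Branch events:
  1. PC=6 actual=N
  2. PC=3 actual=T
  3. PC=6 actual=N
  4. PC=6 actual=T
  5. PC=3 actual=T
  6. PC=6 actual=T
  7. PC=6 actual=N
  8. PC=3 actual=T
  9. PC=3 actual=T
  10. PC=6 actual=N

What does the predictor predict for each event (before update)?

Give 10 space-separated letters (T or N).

Answer: T T N N T N T T T N

Derivation:
Ev 1: PC=6 idx=2 pred=T actual=N -> ctr[2]=1
Ev 2: PC=3 idx=3 pred=T actual=T -> ctr[3]=3
Ev 3: PC=6 idx=2 pred=N actual=N -> ctr[2]=0
Ev 4: PC=6 idx=2 pred=N actual=T -> ctr[2]=1
Ev 5: PC=3 idx=3 pred=T actual=T -> ctr[3]=3
Ev 6: PC=6 idx=2 pred=N actual=T -> ctr[2]=2
Ev 7: PC=6 idx=2 pred=T actual=N -> ctr[2]=1
Ev 8: PC=3 idx=3 pred=T actual=T -> ctr[3]=3
Ev 9: PC=3 idx=3 pred=T actual=T -> ctr[3]=3
Ev 10: PC=6 idx=2 pred=N actual=N -> ctr[2]=0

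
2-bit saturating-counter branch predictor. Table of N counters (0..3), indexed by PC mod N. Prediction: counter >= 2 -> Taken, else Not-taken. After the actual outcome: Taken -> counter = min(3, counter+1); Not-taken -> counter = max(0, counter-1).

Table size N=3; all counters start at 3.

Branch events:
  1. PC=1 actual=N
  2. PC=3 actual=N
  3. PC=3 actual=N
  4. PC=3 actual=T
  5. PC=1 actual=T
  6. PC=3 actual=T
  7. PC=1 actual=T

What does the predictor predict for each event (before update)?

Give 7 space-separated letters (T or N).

Ev 1: PC=1 idx=1 pred=T actual=N -> ctr[1]=2
Ev 2: PC=3 idx=0 pred=T actual=N -> ctr[0]=2
Ev 3: PC=3 idx=0 pred=T actual=N -> ctr[0]=1
Ev 4: PC=3 idx=0 pred=N actual=T -> ctr[0]=2
Ev 5: PC=1 idx=1 pred=T actual=T -> ctr[1]=3
Ev 6: PC=3 idx=0 pred=T actual=T -> ctr[0]=3
Ev 7: PC=1 idx=1 pred=T actual=T -> ctr[1]=3

Answer: T T T N T T T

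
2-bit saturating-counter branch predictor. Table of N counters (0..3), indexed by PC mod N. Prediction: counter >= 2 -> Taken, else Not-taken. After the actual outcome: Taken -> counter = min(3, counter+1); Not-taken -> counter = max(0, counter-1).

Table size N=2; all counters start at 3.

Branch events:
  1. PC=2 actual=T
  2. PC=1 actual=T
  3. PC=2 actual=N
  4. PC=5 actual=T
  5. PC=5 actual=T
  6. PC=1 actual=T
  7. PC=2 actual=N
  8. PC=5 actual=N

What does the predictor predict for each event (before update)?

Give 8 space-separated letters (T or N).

Ev 1: PC=2 idx=0 pred=T actual=T -> ctr[0]=3
Ev 2: PC=1 idx=1 pred=T actual=T -> ctr[1]=3
Ev 3: PC=2 idx=0 pred=T actual=N -> ctr[0]=2
Ev 4: PC=5 idx=1 pred=T actual=T -> ctr[1]=3
Ev 5: PC=5 idx=1 pred=T actual=T -> ctr[1]=3
Ev 6: PC=1 idx=1 pred=T actual=T -> ctr[1]=3
Ev 7: PC=2 idx=0 pred=T actual=N -> ctr[0]=1
Ev 8: PC=5 idx=1 pred=T actual=N -> ctr[1]=2

Answer: T T T T T T T T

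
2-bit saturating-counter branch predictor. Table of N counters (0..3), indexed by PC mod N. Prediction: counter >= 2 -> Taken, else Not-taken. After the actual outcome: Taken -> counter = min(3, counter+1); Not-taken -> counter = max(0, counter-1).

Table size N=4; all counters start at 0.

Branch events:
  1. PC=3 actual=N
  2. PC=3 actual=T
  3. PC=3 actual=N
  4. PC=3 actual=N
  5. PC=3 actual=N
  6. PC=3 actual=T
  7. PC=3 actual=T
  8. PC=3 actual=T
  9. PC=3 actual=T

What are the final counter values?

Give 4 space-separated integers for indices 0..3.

Ev 1: PC=3 idx=3 pred=N actual=N -> ctr[3]=0
Ev 2: PC=3 idx=3 pred=N actual=T -> ctr[3]=1
Ev 3: PC=3 idx=3 pred=N actual=N -> ctr[3]=0
Ev 4: PC=3 idx=3 pred=N actual=N -> ctr[3]=0
Ev 5: PC=3 idx=3 pred=N actual=N -> ctr[3]=0
Ev 6: PC=3 idx=3 pred=N actual=T -> ctr[3]=1
Ev 7: PC=3 idx=3 pred=N actual=T -> ctr[3]=2
Ev 8: PC=3 idx=3 pred=T actual=T -> ctr[3]=3
Ev 9: PC=3 idx=3 pred=T actual=T -> ctr[3]=3

Answer: 0 0 0 3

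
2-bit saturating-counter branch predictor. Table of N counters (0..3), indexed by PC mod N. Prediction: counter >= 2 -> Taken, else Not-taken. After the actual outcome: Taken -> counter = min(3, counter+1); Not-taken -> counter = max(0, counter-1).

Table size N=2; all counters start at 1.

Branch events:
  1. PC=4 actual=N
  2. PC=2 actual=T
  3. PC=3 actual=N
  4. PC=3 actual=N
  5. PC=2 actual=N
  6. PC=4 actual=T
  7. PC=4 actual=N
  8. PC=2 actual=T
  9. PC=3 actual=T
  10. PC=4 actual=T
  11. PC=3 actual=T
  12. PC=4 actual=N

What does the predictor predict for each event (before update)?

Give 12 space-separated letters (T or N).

Answer: N N N N N N N N N N N T

Derivation:
Ev 1: PC=4 idx=0 pred=N actual=N -> ctr[0]=0
Ev 2: PC=2 idx=0 pred=N actual=T -> ctr[0]=1
Ev 3: PC=3 idx=1 pred=N actual=N -> ctr[1]=0
Ev 4: PC=3 idx=1 pred=N actual=N -> ctr[1]=0
Ev 5: PC=2 idx=0 pred=N actual=N -> ctr[0]=0
Ev 6: PC=4 idx=0 pred=N actual=T -> ctr[0]=1
Ev 7: PC=4 idx=0 pred=N actual=N -> ctr[0]=0
Ev 8: PC=2 idx=0 pred=N actual=T -> ctr[0]=1
Ev 9: PC=3 idx=1 pred=N actual=T -> ctr[1]=1
Ev 10: PC=4 idx=0 pred=N actual=T -> ctr[0]=2
Ev 11: PC=3 idx=1 pred=N actual=T -> ctr[1]=2
Ev 12: PC=4 idx=0 pred=T actual=N -> ctr[0]=1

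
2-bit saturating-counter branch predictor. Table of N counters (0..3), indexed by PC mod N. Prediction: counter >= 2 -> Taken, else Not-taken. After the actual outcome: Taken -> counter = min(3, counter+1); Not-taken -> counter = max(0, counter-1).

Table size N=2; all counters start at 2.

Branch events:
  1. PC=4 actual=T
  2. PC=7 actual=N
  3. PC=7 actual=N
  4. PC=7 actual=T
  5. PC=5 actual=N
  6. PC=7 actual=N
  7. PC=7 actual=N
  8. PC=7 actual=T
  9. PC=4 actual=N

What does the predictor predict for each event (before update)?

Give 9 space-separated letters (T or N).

Ev 1: PC=4 idx=0 pred=T actual=T -> ctr[0]=3
Ev 2: PC=7 idx=1 pred=T actual=N -> ctr[1]=1
Ev 3: PC=7 idx=1 pred=N actual=N -> ctr[1]=0
Ev 4: PC=7 idx=1 pred=N actual=T -> ctr[1]=1
Ev 5: PC=5 idx=1 pred=N actual=N -> ctr[1]=0
Ev 6: PC=7 idx=1 pred=N actual=N -> ctr[1]=0
Ev 7: PC=7 idx=1 pred=N actual=N -> ctr[1]=0
Ev 8: PC=7 idx=1 pred=N actual=T -> ctr[1]=1
Ev 9: PC=4 idx=0 pred=T actual=N -> ctr[0]=2

Answer: T T N N N N N N T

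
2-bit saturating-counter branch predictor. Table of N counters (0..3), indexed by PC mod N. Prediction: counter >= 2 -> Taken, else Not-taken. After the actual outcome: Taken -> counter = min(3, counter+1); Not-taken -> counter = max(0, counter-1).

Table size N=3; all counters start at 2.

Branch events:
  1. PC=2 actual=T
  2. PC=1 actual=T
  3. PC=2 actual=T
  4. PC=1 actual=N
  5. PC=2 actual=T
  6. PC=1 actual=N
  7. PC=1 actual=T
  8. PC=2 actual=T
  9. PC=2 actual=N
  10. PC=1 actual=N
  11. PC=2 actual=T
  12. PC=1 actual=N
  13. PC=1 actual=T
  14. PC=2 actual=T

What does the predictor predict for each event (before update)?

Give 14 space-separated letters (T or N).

Ev 1: PC=2 idx=2 pred=T actual=T -> ctr[2]=3
Ev 2: PC=1 idx=1 pred=T actual=T -> ctr[1]=3
Ev 3: PC=2 idx=2 pred=T actual=T -> ctr[2]=3
Ev 4: PC=1 idx=1 pred=T actual=N -> ctr[1]=2
Ev 5: PC=2 idx=2 pred=T actual=T -> ctr[2]=3
Ev 6: PC=1 idx=1 pred=T actual=N -> ctr[1]=1
Ev 7: PC=1 idx=1 pred=N actual=T -> ctr[1]=2
Ev 8: PC=2 idx=2 pred=T actual=T -> ctr[2]=3
Ev 9: PC=2 idx=2 pred=T actual=N -> ctr[2]=2
Ev 10: PC=1 idx=1 pred=T actual=N -> ctr[1]=1
Ev 11: PC=2 idx=2 pred=T actual=T -> ctr[2]=3
Ev 12: PC=1 idx=1 pred=N actual=N -> ctr[1]=0
Ev 13: PC=1 idx=1 pred=N actual=T -> ctr[1]=1
Ev 14: PC=2 idx=2 pred=T actual=T -> ctr[2]=3

Answer: T T T T T T N T T T T N N T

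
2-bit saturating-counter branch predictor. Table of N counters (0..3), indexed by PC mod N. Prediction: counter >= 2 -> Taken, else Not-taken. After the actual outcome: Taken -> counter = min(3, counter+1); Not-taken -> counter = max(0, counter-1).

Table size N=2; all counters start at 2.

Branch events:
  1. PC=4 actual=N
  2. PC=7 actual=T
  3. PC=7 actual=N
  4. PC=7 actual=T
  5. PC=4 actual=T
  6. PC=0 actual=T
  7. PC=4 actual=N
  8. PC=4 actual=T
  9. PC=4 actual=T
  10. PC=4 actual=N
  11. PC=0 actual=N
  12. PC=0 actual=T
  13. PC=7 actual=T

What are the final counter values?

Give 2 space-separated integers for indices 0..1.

Answer: 2 3

Derivation:
Ev 1: PC=4 idx=0 pred=T actual=N -> ctr[0]=1
Ev 2: PC=7 idx=1 pred=T actual=T -> ctr[1]=3
Ev 3: PC=7 idx=1 pred=T actual=N -> ctr[1]=2
Ev 4: PC=7 idx=1 pred=T actual=T -> ctr[1]=3
Ev 5: PC=4 idx=0 pred=N actual=T -> ctr[0]=2
Ev 6: PC=0 idx=0 pred=T actual=T -> ctr[0]=3
Ev 7: PC=4 idx=0 pred=T actual=N -> ctr[0]=2
Ev 8: PC=4 idx=0 pred=T actual=T -> ctr[0]=3
Ev 9: PC=4 idx=0 pred=T actual=T -> ctr[0]=3
Ev 10: PC=4 idx=0 pred=T actual=N -> ctr[0]=2
Ev 11: PC=0 idx=0 pred=T actual=N -> ctr[0]=1
Ev 12: PC=0 idx=0 pred=N actual=T -> ctr[0]=2
Ev 13: PC=7 idx=1 pred=T actual=T -> ctr[1]=3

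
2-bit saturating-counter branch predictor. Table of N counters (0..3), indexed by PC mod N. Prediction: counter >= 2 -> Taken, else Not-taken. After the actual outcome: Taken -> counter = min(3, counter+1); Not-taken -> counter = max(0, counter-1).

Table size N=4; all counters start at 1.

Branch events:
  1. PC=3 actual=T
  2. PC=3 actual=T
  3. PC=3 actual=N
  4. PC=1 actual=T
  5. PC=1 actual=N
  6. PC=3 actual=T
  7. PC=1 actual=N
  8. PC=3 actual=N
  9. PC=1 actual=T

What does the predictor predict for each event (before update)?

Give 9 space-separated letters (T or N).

Ev 1: PC=3 idx=3 pred=N actual=T -> ctr[3]=2
Ev 2: PC=3 idx=3 pred=T actual=T -> ctr[3]=3
Ev 3: PC=3 idx=3 pred=T actual=N -> ctr[3]=2
Ev 4: PC=1 idx=1 pred=N actual=T -> ctr[1]=2
Ev 5: PC=1 idx=1 pred=T actual=N -> ctr[1]=1
Ev 6: PC=3 idx=3 pred=T actual=T -> ctr[3]=3
Ev 7: PC=1 idx=1 pred=N actual=N -> ctr[1]=0
Ev 8: PC=3 idx=3 pred=T actual=N -> ctr[3]=2
Ev 9: PC=1 idx=1 pred=N actual=T -> ctr[1]=1

Answer: N T T N T T N T N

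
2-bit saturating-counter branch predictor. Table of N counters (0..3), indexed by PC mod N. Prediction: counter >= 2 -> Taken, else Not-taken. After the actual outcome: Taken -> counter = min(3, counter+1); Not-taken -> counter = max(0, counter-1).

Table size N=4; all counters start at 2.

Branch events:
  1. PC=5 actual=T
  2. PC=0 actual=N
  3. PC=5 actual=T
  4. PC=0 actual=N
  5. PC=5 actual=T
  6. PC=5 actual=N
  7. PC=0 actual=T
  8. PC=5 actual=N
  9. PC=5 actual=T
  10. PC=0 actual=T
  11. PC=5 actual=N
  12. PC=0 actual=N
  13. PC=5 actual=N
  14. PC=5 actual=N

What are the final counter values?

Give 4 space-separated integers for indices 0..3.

Answer: 1 0 2 2

Derivation:
Ev 1: PC=5 idx=1 pred=T actual=T -> ctr[1]=3
Ev 2: PC=0 idx=0 pred=T actual=N -> ctr[0]=1
Ev 3: PC=5 idx=1 pred=T actual=T -> ctr[1]=3
Ev 4: PC=0 idx=0 pred=N actual=N -> ctr[0]=0
Ev 5: PC=5 idx=1 pred=T actual=T -> ctr[1]=3
Ev 6: PC=5 idx=1 pred=T actual=N -> ctr[1]=2
Ev 7: PC=0 idx=0 pred=N actual=T -> ctr[0]=1
Ev 8: PC=5 idx=1 pred=T actual=N -> ctr[1]=1
Ev 9: PC=5 idx=1 pred=N actual=T -> ctr[1]=2
Ev 10: PC=0 idx=0 pred=N actual=T -> ctr[0]=2
Ev 11: PC=5 idx=1 pred=T actual=N -> ctr[1]=1
Ev 12: PC=0 idx=0 pred=T actual=N -> ctr[0]=1
Ev 13: PC=5 idx=1 pred=N actual=N -> ctr[1]=0
Ev 14: PC=5 idx=1 pred=N actual=N -> ctr[1]=0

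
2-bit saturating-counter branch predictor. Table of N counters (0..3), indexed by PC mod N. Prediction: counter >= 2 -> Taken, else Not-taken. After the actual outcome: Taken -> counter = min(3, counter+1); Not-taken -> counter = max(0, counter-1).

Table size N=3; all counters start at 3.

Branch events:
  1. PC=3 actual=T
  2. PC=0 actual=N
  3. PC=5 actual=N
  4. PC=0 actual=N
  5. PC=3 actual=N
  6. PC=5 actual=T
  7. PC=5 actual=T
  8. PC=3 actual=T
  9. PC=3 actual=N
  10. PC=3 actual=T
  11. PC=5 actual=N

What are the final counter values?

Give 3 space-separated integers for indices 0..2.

Ev 1: PC=3 idx=0 pred=T actual=T -> ctr[0]=3
Ev 2: PC=0 idx=0 pred=T actual=N -> ctr[0]=2
Ev 3: PC=5 idx=2 pred=T actual=N -> ctr[2]=2
Ev 4: PC=0 idx=0 pred=T actual=N -> ctr[0]=1
Ev 5: PC=3 idx=0 pred=N actual=N -> ctr[0]=0
Ev 6: PC=5 idx=2 pred=T actual=T -> ctr[2]=3
Ev 7: PC=5 idx=2 pred=T actual=T -> ctr[2]=3
Ev 8: PC=3 idx=0 pred=N actual=T -> ctr[0]=1
Ev 9: PC=3 idx=0 pred=N actual=N -> ctr[0]=0
Ev 10: PC=3 idx=0 pred=N actual=T -> ctr[0]=1
Ev 11: PC=5 idx=2 pred=T actual=N -> ctr[2]=2

Answer: 1 3 2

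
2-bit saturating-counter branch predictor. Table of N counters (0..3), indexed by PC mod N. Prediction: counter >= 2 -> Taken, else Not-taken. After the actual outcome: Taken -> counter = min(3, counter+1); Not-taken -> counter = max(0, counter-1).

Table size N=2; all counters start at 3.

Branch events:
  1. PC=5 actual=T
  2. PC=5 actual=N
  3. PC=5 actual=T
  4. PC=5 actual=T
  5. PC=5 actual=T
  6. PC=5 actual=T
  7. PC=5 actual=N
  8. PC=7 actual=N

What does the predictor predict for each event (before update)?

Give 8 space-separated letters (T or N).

Ev 1: PC=5 idx=1 pred=T actual=T -> ctr[1]=3
Ev 2: PC=5 idx=1 pred=T actual=N -> ctr[1]=2
Ev 3: PC=5 idx=1 pred=T actual=T -> ctr[1]=3
Ev 4: PC=5 idx=1 pred=T actual=T -> ctr[1]=3
Ev 5: PC=5 idx=1 pred=T actual=T -> ctr[1]=3
Ev 6: PC=5 idx=1 pred=T actual=T -> ctr[1]=3
Ev 7: PC=5 idx=1 pred=T actual=N -> ctr[1]=2
Ev 8: PC=7 idx=1 pred=T actual=N -> ctr[1]=1

Answer: T T T T T T T T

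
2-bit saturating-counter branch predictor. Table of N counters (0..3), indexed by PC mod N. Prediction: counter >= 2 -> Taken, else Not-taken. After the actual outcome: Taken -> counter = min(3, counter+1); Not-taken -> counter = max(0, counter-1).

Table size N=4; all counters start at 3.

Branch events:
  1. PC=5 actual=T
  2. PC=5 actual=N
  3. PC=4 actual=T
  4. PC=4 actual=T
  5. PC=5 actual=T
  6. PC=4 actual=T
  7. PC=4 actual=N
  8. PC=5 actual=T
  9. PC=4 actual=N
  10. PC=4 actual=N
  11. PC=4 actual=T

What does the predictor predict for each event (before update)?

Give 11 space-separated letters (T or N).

Ev 1: PC=5 idx=1 pred=T actual=T -> ctr[1]=3
Ev 2: PC=5 idx=1 pred=T actual=N -> ctr[1]=2
Ev 3: PC=4 idx=0 pred=T actual=T -> ctr[0]=3
Ev 4: PC=4 idx=0 pred=T actual=T -> ctr[0]=3
Ev 5: PC=5 idx=1 pred=T actual=T -> ctr[1]=3
Ev 6: PC=4 idx=0 pred=T actual=T -> ctr[0]=3
Ev 7: PC=4 idx=0 pred=T actual=N -> ctr[0]=2
Ev 8: PC=5 idx=1 pred=T actual=T -> ctr[1]=3
Ev 9: PC=4 idx=0 pred=T actual=N -> ctr[0]=1
Ev 10: PC=4 idx=0 pred=N actual=N -> ctr[0]=0
Ev 11: PC=4 idx=0 pred=N actual=T -> ctr[0]=1

Answer: T T T T T T T T T N N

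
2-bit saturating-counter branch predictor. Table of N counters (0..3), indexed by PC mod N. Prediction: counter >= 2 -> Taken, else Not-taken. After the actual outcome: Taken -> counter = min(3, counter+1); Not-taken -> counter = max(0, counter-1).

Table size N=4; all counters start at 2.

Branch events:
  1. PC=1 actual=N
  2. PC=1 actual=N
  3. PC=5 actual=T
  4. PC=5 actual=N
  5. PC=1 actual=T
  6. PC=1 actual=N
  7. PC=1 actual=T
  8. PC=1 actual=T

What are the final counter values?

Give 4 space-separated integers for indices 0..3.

Answer: 2 2 2 2

Derivation:
Ev 1: PC=1 idx=1 pred=T actual=N -> ctr[1]=1
Ev 2: PC=1 idx=1 pred=N actual=N -> ctr[1]=0
Ev 3: PC=5 idx=1 pred=N actual=T -> ctr[1]=1
Ev 4: PC=5 idx=1 pred=N actual=N -> ctr[1]=0
Ev 5: PC=1 idx=1 pred=N actual=T -> ctr[1]=1
Ev 6: PC=1 idx=1 pred=N actual=N -> ctr[1]=0
Ev 7: PC=1 idx=1 pred=N actual=T -> ctr[1]=1
Ev 8: PC=1 idx=1 pred=N actual=T -> ctr[1]=2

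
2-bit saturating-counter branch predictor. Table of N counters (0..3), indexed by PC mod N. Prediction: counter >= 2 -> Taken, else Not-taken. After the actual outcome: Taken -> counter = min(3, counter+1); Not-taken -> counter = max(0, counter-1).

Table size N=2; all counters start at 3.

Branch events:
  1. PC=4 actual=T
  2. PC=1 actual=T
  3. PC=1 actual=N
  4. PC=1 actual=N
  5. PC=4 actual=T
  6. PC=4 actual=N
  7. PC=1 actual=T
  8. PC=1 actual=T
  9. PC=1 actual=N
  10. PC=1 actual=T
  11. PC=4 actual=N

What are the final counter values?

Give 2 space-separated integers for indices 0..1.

Answer: 1 3

Derivation:
Ev 1: PC=4 idx=0 pred=T actual=T -> ctr[0]=3
Ev 2: PC=1 idx=1 pred=T actual=T -> ctr[1]=3
Ev 3: PC=1 idx=1 pred=T actual=N -> ctr[1]=2
Ev 4: PC=1 idx=1 pred=T actual=N -> ctr[1]=1
Ev 5: PC=4 idx=0 pred=T actual=T -> ctr[0]=3
Ev 6: PC=4 idx=0 pred=T actual=N -> ctr[0]=2
Ev 7: PC=1 idx=1 pred=N actual=T -> ctr[1]=2
Ev 8: PC=1 idx=1 pred=T actual=T -> ctr[1]=3
Ev 9: PC=1 idx=1 pred=T actual=N -> ctr[1]=2
Ev 10: PC=1 idx=1 pred=T actual=T -> ctr[1]=3
Ev 11: PC=4 idx=0 pred=T actual=N -> ctr[0]=1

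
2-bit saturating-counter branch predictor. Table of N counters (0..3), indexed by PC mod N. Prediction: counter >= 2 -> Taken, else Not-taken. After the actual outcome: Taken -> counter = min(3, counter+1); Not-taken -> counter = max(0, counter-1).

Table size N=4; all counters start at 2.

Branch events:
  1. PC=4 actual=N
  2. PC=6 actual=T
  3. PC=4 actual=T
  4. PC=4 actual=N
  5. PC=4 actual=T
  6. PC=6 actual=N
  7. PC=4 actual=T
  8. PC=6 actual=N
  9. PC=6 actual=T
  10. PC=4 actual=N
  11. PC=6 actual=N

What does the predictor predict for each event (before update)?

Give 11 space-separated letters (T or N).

Answer: T T N T N T T T N T T

Derivation:
Ev 1: PC=4 idx=0 pred=T actual=N -> ctr[0]=1
Ev 2: PC=6 idx=2 pred=T actual=T -> ctr[2]=3
Ev 3: PC=4 idx=0 pred=N actual=T -> ctr[0]=2
Ev 4: PC=4 idx=0 pred=T actual=N -> ctr[0]=1
Ev 5: PC=4 idx=0 pred=N actual=T -> ctr[0]=2
Ev 6: PC=6 idx=2 pred=T actual=N -> ctr[2]=2
Ev 7: PC=4 idx=0 pred=T actual=T -> ctr[0]=3
Ev 8: PC=6 idx=2 pred=T actual=N -> ctr[2]=1
Ev 9: PC=6 idx=2 pred=N actual=T -> ctr[2]=2
Ev 10: PC=4 idx=0 pred=T actual=N -> ctr[0]=2
Ev 11: PC=6 idx=2 pred=T actual=N -> ctr[2]=1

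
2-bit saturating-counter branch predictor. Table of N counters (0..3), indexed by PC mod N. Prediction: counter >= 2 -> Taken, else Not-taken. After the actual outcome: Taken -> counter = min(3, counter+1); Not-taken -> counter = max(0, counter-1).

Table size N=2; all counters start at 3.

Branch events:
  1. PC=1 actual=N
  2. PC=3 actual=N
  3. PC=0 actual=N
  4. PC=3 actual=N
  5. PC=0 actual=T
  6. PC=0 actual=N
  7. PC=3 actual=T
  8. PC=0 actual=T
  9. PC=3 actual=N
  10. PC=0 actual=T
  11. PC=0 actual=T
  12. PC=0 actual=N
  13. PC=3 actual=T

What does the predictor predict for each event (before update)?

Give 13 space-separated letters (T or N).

Answer: T T T N T T N T N T T T N

Derivation:
Ev 1: PC=1 idx=1 pred=T actual=N -> ctr[1]=2
Ev 2: PC=3 idx=1 pred=T actual=N -> ctr[1]=1
Ev 3: PC=0 idx=0 pred=T actual=N -> ctr[0]=2
Ev 4: PC=3 idx=1 pred=N actual=N -> ctr[1]=0
Ev 5: PC=0 idx=0 pred=T actual=T -> ctr[0]=3
Ev 6: PC=0 idx=0 pred=T actual=N -> ctr[0]=2
Ev 7: PC=3 idx=1 pred=N actual=T -> ctr[1]=1
Ev 8: PC=0 idx=0 pred=T actual=T -> ctr[0]=3
Ev 9: PC=3 idx=1 pred=N actual=N -> ctr[1]=0
Ev 10: PC=0 idx=0 pred=T actual=T -> ctr[0]=3
Ev 11: PC=0 idx=0 pred=T actual=T -> ctr[0]=3
Ev 12: PC=0 idx=0 pred=T actual=N -> ctr[0]=2
Ev 13: PC=3 idx=1 pred=N actual=T -> ctr[1]=1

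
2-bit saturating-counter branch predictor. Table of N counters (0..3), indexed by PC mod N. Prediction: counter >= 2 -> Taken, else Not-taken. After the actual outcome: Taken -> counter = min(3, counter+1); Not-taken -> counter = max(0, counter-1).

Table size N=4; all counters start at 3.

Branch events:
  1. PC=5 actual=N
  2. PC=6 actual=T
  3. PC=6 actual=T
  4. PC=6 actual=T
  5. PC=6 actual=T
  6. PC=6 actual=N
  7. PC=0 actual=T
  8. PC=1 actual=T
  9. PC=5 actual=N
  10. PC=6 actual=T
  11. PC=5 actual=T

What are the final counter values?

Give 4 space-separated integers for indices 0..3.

Ev 1: PC=5 idx=1 pred=T actual=N -> ctr[1]=2
Ev 2: PC=6 idx=2 pred=T actual=T -> ctr[2]=3
Ev 3: PC=6 idx=2 pred=T actual=T -> ctr[2]=3
Ev 4: PC=6 idx=2 pred=T actual=T -> ctr[2]=3
Ev 5: PC=6 idx=2 pred=T actual=T -> ctr[2]=3
Ev 6: PC=6 idx=2 pred=T actual=N -> ctr[2]=2
Ev 7: PC=0 idx=0 pred=T actual=T -> ctr[0]=3
Ev 8: PC=1 idx=1 pred=T actual=T -> ctr[1]=3
Ev 9: PC=5 idx=1 pred=T actual=N -> ctr[1]=2
Ev 10: PC=6 idx=2 pred=T actual=T -> ctr[2]=3
Ev 11: PC=5 idx=1 pred=T actual=T -> ctr[1]=3

Answer: 3 3 3 3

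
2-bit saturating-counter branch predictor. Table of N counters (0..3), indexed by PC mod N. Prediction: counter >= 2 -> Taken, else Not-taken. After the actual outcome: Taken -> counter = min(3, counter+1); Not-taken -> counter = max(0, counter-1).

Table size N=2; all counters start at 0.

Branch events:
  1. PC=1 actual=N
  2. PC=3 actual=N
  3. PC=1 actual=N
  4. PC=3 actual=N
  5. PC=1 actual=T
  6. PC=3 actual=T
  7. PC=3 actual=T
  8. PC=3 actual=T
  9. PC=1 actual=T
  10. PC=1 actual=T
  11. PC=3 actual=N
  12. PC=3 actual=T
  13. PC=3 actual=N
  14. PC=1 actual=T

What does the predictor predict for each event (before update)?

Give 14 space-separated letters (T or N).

Ev 1: PC=1 idx=1 pred=N actual=N -> ctr[1]=0
Ev 2: PC=3 idx=1 pred=N actual=N -> ctr[1]=0
Ev 3: PC=1 idx=1 pred=N actual=N -> ctr[1]=0
Ev 4: PC=3 idx=1 pred=N actual=N -> ctr[1]=0
Ev 5: PC=1 idx=1 pred=N actual=T -> ctr[1]=1
Ev 6: PC=3 idx=1 pred=N actual=T -> ctr[1]=2
Ev 7: PC=3 idx=1 pred=T actual=T -> ctr[1]=3
Ev 8: PC=3 idx=1 pred=T actual=T -> ctr[1]=3
Ev 9: PC=1 idx=1 pred=T actual=T -> ctr[1]=3
Ev 10: PC=1 idx=1 pred=T actual=T -> ctr[1]=3
Ev 11: PC=3 idx=1 pred=T actual=N -> ctr[1]=2
Ev 12: PC=3 idx=1 pred=T actual=T -> ctr[1]=3
Ev 13: PC=3 idx=1 pred=T actual=N -> ctr[1]=2
Ev 14: PC=1 idx=1 pred=T actual=T -> ctr[1]=3

Answer: N N N N N N T T T T T T T T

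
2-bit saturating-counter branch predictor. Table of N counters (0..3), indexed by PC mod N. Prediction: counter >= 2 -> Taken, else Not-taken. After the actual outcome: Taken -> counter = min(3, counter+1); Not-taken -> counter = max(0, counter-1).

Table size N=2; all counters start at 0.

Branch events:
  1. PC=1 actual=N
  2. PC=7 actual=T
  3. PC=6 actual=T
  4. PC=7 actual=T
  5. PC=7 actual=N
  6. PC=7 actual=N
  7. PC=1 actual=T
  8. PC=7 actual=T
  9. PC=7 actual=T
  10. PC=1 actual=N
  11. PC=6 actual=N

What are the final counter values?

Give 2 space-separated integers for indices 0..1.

Ev 1: PC=1 idx=1 pred=N actual=N -> ctr[1]=0
Ev 2: PC=7 idx=1 pred=N actual=T -> ctr[1]=1
Ev 3: PC=6 idx=0 pred=N actual=T -> ctr[0]=1
Ev 4: PC=7 idx=1 pred=N actual=T -> ctr[1]=2
Ev 5: PC=7 idx=1 pred=T actual=N -> ctr[1]=1
Ev 6: PC=7 idx=1 pred=N actual=N -> ctr[1]=0
Ev 7: PC=1 idx=1 pred=N actual=T -> ctr[1]=1
Ev 8: PC=7 idx=1 pred=N actual=T -> ctr[1]=2
Ev 9: PC=7 idx=1 pred=T actual=T -> ctr[1]=3
Ev 10: PC=1 idx=1 pred=T actual=N -> ctr[1]=2
Ev 11: PC=6 idx=0 pred=N actual=N -> ctr[0]=0

Answer: 0 2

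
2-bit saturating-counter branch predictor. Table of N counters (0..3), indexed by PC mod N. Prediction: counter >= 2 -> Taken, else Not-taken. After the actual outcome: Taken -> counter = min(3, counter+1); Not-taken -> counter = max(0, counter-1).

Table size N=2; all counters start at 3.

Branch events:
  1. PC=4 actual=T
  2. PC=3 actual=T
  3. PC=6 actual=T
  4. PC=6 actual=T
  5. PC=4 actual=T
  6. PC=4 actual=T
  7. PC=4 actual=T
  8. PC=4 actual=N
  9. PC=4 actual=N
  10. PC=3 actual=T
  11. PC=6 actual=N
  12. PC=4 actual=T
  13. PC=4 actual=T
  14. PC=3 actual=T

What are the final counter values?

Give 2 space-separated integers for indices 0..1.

Ev 1: PC=4 idx=0 pred=T actual=T -> ctr[0]=3
Ev 2: PC=3 idx=1 pred=T actual=T -> ctr[1]=3
Ev 3: PC=6 idx=0 pred=T actual=T -> ctr[0]=3
Ev 4: PC=6 idx=0 pred=T actual=T -> ctr[0]=3
Ev 5: PC=4 idx=0 pred=T actual=T -> ctr[0]=3
Ev 6: PC=4 idx=0 pred=T actual=T -> ctr[0]=3
Ev 7: PC=4 idx=0 pred=T actual=T -> ctr[0]=3
Ev 8: PC=4 idx=0 pred=T actual=N -> ctr[0]=2
Ev 9: PC=4 idx=0 pred=T actual=N -> ctr[0]=1
Ev 10: PC=3 idx=1 pred=T actual=T -> ctr[1]=3
Ev 11: PC=6 idx=0 pred=N actual=N -> ctr[0]=0
Ev 12: PC=4 idx=0 pred=N actual=T -> ctr[0]=1
Ev 13: PC=4 idx=0 pred=N actual=T -> ctr[0]=2
Ev 14: PC=3 idx=1 pred=T actual=T -> ctr[1]=3

Answer: 2 3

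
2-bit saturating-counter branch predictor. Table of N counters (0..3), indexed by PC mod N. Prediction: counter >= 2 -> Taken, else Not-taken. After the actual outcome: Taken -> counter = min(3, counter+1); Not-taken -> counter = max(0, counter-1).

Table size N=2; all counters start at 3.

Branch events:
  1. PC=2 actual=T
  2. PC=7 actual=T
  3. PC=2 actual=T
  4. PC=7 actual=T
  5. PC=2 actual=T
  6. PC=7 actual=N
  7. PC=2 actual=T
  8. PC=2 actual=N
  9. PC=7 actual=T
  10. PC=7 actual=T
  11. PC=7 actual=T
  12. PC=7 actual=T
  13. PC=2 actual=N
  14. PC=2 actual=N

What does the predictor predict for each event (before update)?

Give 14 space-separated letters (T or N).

Answer: T T T T T T T T T T T T T N

Derivation:
Ev 1: PC=2 idx=0 pred=T actual=T -> ctr[0]=3
Ev 2: PC=7 idx=1 pred=T actual=T -> ctr[1]=3
Ev 3: PC=2 idx=0 pred=T actual=T -> ctr[0]=3
Ev 4: PC=7 idx=1 pred=T actual=T -> ctr[1]=3
Ev 5: PC=2 idx=0 pred=T actual=T -> ctr[0]=3
Ev 6: PC=7 idx=1 pred=T actual=N -> ctr[1]=2
Ev 7: PC=2 idx=0 pred=T actual=T -> ctr[0]=3
Ev 8: PC=2 idx=0 pred=T actual=N -> ctr[0]=2
Ev 9: PC=7 idx=1 pred=T actual=T -> ctr[1]=3
Ev 10: PC=7 idx=1 pred=T actual=T -> ctr[1]=3
Ev 11: PC=7 idx=1 pred=T actual=T -> ctr[1]=3
Ev 12: PC=7 idx=1 pred=T actual=T -> ctr[1]=3
Ev 13: PC=2 idx=0 pred=T actual=N -> ctr[0]=1
Ev 14: PC=2 idx=0 pred=N actual=N -> ctr[0]=0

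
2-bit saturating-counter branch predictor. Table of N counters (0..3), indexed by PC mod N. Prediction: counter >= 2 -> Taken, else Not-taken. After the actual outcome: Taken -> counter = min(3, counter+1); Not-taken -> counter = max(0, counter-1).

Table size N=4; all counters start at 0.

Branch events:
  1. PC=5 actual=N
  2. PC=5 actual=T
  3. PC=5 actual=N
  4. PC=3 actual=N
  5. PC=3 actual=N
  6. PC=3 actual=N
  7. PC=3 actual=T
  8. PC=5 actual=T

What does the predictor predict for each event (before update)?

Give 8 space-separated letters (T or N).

Ev 1: PC=5 idx=1 pred=N actual=N -> ctr[1]=0
Ev 2: PC=5 idx=1 pred=N actual=T -> ctr[1]=1
Ev 3: PC=5 idx=1 pred=N actual=N -> ctr[1]=0
Ev 4: PC=3 idx=3 pred=N actual=N -> ctr[3]=0
Ev 5: PC=3 idx=3 pred=N actual=N -> ctr[3]=0
Ev 6: PC=3 idx=3 pred=N actual=N -> ctr[3]=0
Ev 7: PC=3 idx=3 pred=N actual=T -> ctr[3]=1
Ev 8: PC=5 idx=1 pred=N actual=T -> ctr[1]=1

Answer: N N N N N N N N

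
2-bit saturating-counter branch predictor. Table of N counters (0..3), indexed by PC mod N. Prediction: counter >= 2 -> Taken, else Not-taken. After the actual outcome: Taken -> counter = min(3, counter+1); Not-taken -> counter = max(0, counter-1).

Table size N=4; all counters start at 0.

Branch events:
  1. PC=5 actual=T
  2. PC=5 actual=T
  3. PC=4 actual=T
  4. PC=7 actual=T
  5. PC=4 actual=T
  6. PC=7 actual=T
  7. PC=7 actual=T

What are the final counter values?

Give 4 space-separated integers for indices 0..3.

Ev 1: PC=5 idx=1 pred=N actual=T -> ctr[1]=1
Ev 2: PC=5 idx=1 pred=N actual=T -> ctr[1]=2
Ev 3: PC=4 idx=0 pred=N actual=T -> ctr[0]=1
Ev 4: PC=7 idx=3 pred=N actual=T -> ctr[3]=1
Ev 5: PC=4 idx=0 pred=N actual=T -> ctr[0]=2
Ev 6: PC=7 idx=3 pred=N actual=T -> ctr[3]=2
Ev 7: PC=7 idx=3 pred=T actual=T -> ctr[3]=3

Answer: 2 2 0 3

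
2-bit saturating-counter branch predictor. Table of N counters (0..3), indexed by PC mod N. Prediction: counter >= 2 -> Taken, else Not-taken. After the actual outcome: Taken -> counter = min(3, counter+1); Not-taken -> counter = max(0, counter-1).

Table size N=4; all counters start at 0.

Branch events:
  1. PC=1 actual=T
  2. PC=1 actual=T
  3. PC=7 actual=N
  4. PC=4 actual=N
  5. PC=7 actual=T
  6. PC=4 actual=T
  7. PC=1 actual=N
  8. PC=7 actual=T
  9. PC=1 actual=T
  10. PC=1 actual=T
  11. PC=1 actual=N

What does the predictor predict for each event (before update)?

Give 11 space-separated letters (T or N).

Ev 1: PC=1 idx=1 pred=N actual=T -> ctr[1]=1
Ev 2: PC=1 idx=1 pred=N actual=T -> ctr[1]=2
Ev 3: PC=7 idx=3 pred=N actual=N -> ctr[3]=0
Ev 4: PC=4 idx=0 pred=N actual=N -> ctr[0]=0
Ev 5: PC=7 idx=3 pred=N actual=T -> ctr[3]=1
Ev 6: PC=4 idx=0 pred=N actual=T -> ctr[0]=1
Ev 7: PC=1 idx=1 pred=T actual=N -> ctr[1]=1
Ev 8: PC=7 idx=3 pred=N actual=T -> ctr[3]=2
Ev 9: PC=1 idx=1 pred=N actual=T -> ctr[1]=2
Ev 10: PC=1 idx=1 pred=T actual=T -> ctr[1]=3
Ev 11: PC=1 idx=1 pred=T actual=N -> ctr[1]=2

Answer: N N N N N N T N N T T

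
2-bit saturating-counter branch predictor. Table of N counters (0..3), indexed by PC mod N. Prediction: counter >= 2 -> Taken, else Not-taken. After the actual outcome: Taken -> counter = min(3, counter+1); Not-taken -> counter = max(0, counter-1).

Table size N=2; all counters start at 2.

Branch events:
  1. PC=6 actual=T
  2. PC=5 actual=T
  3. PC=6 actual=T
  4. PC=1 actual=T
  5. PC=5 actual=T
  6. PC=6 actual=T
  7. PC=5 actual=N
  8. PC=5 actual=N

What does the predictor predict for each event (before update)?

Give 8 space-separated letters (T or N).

Ev 1: PC=6 idx=0 pred=T actual=T -> ctr[0]=3
Ev 2: PC=5 idx=1 pred=T actual=T -> ctr[1]=3
Ev 3: PC=6 idx=0 pred=T actual=T -> ctr[0]=3
Ev 4: PC=1 idx=1 pred=T actual=T -> ctr[1]=3
Ev 5: PC=5 idx=1 pred=T actual=T -> ctr[1]=3
Ev 6: PC=6 idx=0 pred=T actual=T -> ctr[0]=3
Ev 7: PC=5 idx=1 pred=T actual=N -> ctr[1]=2
Ev 8: PC=5 idx=1 pred=T actual=N -> ctr[1]=1

Answer: T T T T T T T T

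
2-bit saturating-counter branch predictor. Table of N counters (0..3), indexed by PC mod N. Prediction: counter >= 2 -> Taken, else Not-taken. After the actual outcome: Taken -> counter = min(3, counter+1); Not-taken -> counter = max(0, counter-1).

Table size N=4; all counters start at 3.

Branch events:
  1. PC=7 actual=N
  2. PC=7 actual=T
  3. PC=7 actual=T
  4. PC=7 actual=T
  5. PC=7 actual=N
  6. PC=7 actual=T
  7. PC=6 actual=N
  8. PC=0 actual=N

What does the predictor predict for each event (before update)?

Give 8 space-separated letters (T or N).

Answer: T T T T T T T T

Derivation:
Ev 1: PC=7 idx=3 pred=T actual=N -> ctr[3]=2
Ev 2: PC=7 idx=3 pred=T actual=T -> ctr[3]=3
Ev 3: PC=7 idx=3 pred=T actual=T -> ctr[3]=3
Ev 4: PC=7 idx=3 pred=T actual=T -> ctr[3]=3
Ev 5: PC=7 idx=3 pred=T actual=N -> ctr[3]=2
Ev 6: PC=7 idx=3 pred=T actual=T -> ctr[3]=3
Ev 7: PC=6 idx=2 pred=T actual=N -> ctr[2]=2
Ev 8: PC=0 idx=0 pred=T actual=N -> ctr[0]=2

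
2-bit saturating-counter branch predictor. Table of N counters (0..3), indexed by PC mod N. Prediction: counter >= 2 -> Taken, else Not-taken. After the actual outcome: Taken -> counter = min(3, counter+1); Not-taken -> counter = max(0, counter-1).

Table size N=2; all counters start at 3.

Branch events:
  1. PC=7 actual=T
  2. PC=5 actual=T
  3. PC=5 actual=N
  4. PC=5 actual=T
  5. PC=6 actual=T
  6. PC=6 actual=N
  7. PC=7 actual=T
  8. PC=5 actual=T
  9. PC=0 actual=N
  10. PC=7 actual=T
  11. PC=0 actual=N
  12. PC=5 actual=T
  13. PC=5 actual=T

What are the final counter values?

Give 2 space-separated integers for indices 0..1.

Answer: 0 3

Derivation:
Ev 1: PC=7 idx=1 pred=T actual=T -> ctr[1]=3
Ev 2: PC=5 idx=1 pred=T actual=T -> ctr[1]=3
Ev 3: PC=5 idx=1 pred=T actual=N -> ctr[1]=2
Ev 4: PC=5 idx=1 pred=T actual=T -> ctr[1]=3
Ev 5: PC=6 idx=0 pred=T actual=T -> ctr[0]=3
Ev 6: PC=6 idx=0 pred=T actual=N -> ctr[0]=2
Ev 7: PC=7 idx=1 pred=T actual=T -> ctr[1]=3
Ev 8: PC=5 idx=1 pred=T actual=T -> ctr[1]=3
Ev 9: PC=0 idx=0 pred=T actual=N -> ctr[0]=1
Ev 10: PC=7 idx=1 pred=T actual=T -> ctr[1]=3
Ev 11: PC=0 idx=0 pred=N actual=N -> ctr[0]=0
Ev 12: PC=5 idx=1 pred=T actual=T -> ctr[1]=3
Ev 13: PC=5 idx=1 pred=T actual=T -> ctr[1]=3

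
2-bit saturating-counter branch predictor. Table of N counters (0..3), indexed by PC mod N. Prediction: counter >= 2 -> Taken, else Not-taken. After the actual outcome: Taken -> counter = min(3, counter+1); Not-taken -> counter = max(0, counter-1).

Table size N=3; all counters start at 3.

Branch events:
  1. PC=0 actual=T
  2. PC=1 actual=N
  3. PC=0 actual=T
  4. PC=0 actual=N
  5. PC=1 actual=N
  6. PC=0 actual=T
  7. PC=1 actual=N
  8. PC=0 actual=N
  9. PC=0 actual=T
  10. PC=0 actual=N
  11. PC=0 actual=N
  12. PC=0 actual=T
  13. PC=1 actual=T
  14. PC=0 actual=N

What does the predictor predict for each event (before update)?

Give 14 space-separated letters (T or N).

Answer: T T T T T T N T T T T N N T

Derivation:
Ev 1: PC=0 idx=0 pred=T actual=T -> ctr[0]=3
Ev 2: PC=1 idx=1 pred=T actual=N -> ctr[1]=2
Ev 3: PC=0 idx=0 pred=T actual=T -> ctr[0]=3
Ev 4: PC=0 idx=0 pred=T actual=N -> ctr[0]=2
Ev 5: PC=1 idx=1 pred=T actual=N -> ctr[1]=1
Ev 6: PC=0 idx=0 pred=T actual=T -> ctr[0]=3
Ev 7: PC=1 idx=1 pred=N actual=N -> ctr[1]=0
Ev 8: PC=0 idx=0 pred=T actual=N -> ctr[0]=2
Ev 9: PC=0 idx=0 pred=T actual=T -> ctr[0]=3
Ev 10: PC=0 idx=0 pred=T actual=N -> ctr[0]=2
Ev 11: PC=0 idx=0 pred=T actual=N -> ctr[0]=1
Ev 12: PC=0 idx=0 pred=N actual=T -> ctr[0]=2
Ev 13: PC=1 idx=1 pred=N actual=T -> ctr[1]=1
Ev 14: PC=0 idx=0 pred=T actual=N -> ctr[0]=1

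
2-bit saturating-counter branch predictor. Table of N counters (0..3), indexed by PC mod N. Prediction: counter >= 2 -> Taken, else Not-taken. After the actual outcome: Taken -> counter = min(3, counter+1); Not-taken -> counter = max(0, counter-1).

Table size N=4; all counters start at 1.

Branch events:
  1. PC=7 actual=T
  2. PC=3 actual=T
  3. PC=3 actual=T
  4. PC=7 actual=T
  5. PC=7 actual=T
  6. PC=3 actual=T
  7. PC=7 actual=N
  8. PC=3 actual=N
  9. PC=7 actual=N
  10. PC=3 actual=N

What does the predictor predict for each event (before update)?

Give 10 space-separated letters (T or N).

Answer: N T T T T T T T N N

Derivation:
Ev 1: PC=7 idx=3 pred=N actual=T -> ctr[3]=2
Ev 2: PC=3 idx=3 pred=T actual=T -> ctr[3]=3
Ev 3: PC=3 idx=3 pred=T actual=T -> ctr[3]=3
Ev 4: PC=7 idx=3 pred=T actual=T -> ctr[3]=3
Ev 5: PC=7 idx=3 pred=T actual=T -> ctr[3]=3
Ev 6: PC=3 idx=3 pred=T actual=T -> ctr[3]=3
Ev 7: PC=7 idx=3 pred=T actual=N -> ctr[3]=2
Ev 8: PC=3 idx=3 pred=T actual=N -> ctr[3]=1
Ev 9: PC=7 idx=3 pred=N actual=N -> ctr[3]=0
Ev 10: PC=3 idx=3 pred=N actual=N -> ctr[3]=0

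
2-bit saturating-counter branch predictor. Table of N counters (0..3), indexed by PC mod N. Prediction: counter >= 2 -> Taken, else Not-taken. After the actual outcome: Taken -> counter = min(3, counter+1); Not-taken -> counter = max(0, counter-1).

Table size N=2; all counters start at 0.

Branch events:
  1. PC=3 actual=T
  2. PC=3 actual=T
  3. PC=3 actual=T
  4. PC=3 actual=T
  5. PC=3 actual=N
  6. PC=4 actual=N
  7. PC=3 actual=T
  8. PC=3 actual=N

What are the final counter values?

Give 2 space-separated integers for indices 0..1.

Ev 1: PC=3 idx=1 pred=N actual=T -> ctr[1]=1
Ev 2: PC=3 idx=1 pred=N actual=T -> ctr[1]=2
Ev 3: PC=3 idx=1 pred=T actual=T -> ctr[1]=3
Ev 4: PC=3 idx=1 pred=T actual=T -> ctr[1]=3
Ev 5: PC=3 idx=1 pred=T actual=N -> ctr[1]=2
Ev 6: PC=4 idx=0 pred=N actual=N -> ctr[0]=0
Ev 7: PC=3 idx=1 pred=T actual=T -> ctr[1]=3
Ev 8: PC=3 idx=1 pred=T actual=N -> ctr[1]=2

Answer: 0 2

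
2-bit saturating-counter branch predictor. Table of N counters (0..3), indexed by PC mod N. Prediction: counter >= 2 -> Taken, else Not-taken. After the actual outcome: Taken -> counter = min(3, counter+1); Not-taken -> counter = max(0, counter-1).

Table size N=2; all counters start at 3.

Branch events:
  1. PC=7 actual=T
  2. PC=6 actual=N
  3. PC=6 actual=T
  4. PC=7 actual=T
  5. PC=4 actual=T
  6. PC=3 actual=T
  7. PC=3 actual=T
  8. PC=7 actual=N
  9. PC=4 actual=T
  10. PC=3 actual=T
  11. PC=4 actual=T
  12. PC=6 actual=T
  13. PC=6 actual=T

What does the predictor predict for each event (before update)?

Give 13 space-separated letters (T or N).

Answer: T T T T T T T T T T T T T

Derivation:
Ev 1: PC=7 idx=1 pred=T actual=T -> ctr[1]=3
Ev 2: PC=6 idx=0 pred=T actual=N -> ctr[0]=2
Ev 3: PC=6 idx=0 pred=T actual=T -> ctr[0]=3
Ev 4: PC=7 idx=1 pred=T actual=T -> ctr[1]=3
Ev 5: PC=4 idx=0 pred=T actual=T -> ctr[0]=3
Ev 6: PC=3 idx=1 pred=T actual=T -> ctr[1]=3
Ev 7: PC=3 idx=1 pred=T actual=T -> ctr[1]=3
Ev 8: PC=7 idx=1 pred=T actual=N -> ctr[1]=2
Ev 9: PC=4 idx=0 pred=T actual=T -> ctr[0]=3
Ev 10: PC=3 idx=1 pred=T actual=T -> ctr[1]=3
Ev 11: PC=4 idx=0 pred=T actual=T -> ctr[0]=3
Ev 12: PC=6 idx=0 pred=T actual=T -> ctr[0]=3
Ev 13: PC=6 idx=0 pred=T actual=T -> ctr[0]=3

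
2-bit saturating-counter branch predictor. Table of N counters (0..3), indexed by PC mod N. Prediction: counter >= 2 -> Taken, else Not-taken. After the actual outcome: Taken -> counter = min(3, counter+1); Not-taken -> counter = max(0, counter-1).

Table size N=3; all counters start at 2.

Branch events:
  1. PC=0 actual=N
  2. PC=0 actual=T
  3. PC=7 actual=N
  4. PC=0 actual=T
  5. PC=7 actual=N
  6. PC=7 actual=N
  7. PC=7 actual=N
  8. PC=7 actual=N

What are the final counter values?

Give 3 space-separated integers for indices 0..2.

Ev 1: PC=0 idx=0 pred=T actual=N -> ctr[0]=1
Ev 2: PC=0 idx=0 pred=N actual=T -> ctr[0]=2
Ev 3: PC=7 idx=1 pred=T actual=N -> ctr[1]=1
Ev 4: PC=0 idx=0 pred=T actual=T -> ctr[0]=3
Ev 5: PC=7 idx=1 pred=N actual=N -> ctr[1]=0
Ev 6: PC=7 idx=1 pred=N actual=N -> ctr[1]=0
Ev 7: PC=7 idx=1 pred=N actual=N -> ctr[1]=0
Ev 8: PC=7 idx=1 pred=N actual=N -> ctr[1]=0

Answer: 3 0 2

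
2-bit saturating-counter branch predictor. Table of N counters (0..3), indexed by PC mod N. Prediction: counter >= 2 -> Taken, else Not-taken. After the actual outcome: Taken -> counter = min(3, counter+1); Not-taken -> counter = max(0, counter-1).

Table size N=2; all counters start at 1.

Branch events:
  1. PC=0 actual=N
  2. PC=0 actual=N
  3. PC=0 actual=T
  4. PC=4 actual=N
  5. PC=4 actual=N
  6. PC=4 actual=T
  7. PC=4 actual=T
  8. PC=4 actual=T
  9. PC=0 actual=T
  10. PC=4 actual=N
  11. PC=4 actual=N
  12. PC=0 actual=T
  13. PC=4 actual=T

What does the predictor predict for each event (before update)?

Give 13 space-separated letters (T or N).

Ev 1: PC=0 idx=0 pred=N actual=N -> ctr[0]=0
Ev 2: PC=0 idx=0 pred=N actual=N -> ctr[0]=0
Ev 3: PC=0 idx=0 pred=N actual=T -> ctr[0]=1
Ev 4: PC=4 idx=0 pred=N actual=N -> ctr[0]=0
Ev 5: PC=4 idx=0 pred=N actual=N -> ctr[0]=0
Ev 6: PC=4 idx=0 pred=N actual=T -> ctr[0]=1
Ev 7: PC=4 idx=0 pred=N actual=T -> ctr[0]=2
Ev 8: PC=4 idx=0 pred=T actual=T -> ctr[0]=3
Ev 9: PC=0 idx=0 pred=T actual=T -> ctr[0]=3
Ev 10: PC=4 idx=0 pred=T actual=N -> ctr[0]=2
Ev 11: PC=4 idx=0 pred=T actual=N -> ctr[0]=1
Ev 12: PC=0 idx=0 pred=N actual=T -> ctr[0]=2
Ev 13: PC=4 idx=0 pred=T actual=T -> ctr[0]=3

Answer: N N N N N N N T T T T N T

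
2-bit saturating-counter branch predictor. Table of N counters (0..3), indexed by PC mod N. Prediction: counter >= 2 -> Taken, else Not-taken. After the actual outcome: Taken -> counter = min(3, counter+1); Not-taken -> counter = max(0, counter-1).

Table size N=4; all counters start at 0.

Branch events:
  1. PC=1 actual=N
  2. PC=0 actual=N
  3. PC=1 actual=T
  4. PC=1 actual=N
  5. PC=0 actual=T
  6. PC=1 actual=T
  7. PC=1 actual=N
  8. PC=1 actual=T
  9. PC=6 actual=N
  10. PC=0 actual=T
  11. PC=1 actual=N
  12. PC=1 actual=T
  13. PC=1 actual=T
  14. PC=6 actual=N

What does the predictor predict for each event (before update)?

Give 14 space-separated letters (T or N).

Answer: N N N N N N N N N N N N N N

Derivation:
Ev 1: PC=1 idx=1 pred=N actual=N -> ctr[1]=0
Ev 2: PC=0 idx=0 pred=N actual=N -> ctr[0]=0
Ev 3: PC=1 idx=1 pred=N actual=T -> ctr[1]=1
Ev 4: PC=1 idx=1 pred=N actual=N -> ctr[1]=0
Ev 5: PC=0 idx=0 pred=N actual=T -> ctr[0]=1
Ev 6: PC=1 idx=1 pred=N actual=T -> ctr[1]=1
Ev 7: PC=1 idx=1 pred=N actual=N -> ctr[1]=0
Ev 8: PC=1 idx=1 pred=N actual=T -> ctr[1]=1
Ev 9: PC=6 idx=2 pred=N actual=N -> ctr[2]=0
Ev 10: PC=0 idx=0 pred=N actual=T -> ctr[0]=2
Ev 11: PC=1 idx=1 pred=N actual=N -> ctr[1]=0
Ev 12: PC=1 idx=1 pred=N actual=T -> ctr[1]=1
Ev 13: PC=1 idx=1 pred=N actual=T -> ctr[1]=2
Ev 14: PC=6 idx=2 pred=N actual=N -> ctr[2]=0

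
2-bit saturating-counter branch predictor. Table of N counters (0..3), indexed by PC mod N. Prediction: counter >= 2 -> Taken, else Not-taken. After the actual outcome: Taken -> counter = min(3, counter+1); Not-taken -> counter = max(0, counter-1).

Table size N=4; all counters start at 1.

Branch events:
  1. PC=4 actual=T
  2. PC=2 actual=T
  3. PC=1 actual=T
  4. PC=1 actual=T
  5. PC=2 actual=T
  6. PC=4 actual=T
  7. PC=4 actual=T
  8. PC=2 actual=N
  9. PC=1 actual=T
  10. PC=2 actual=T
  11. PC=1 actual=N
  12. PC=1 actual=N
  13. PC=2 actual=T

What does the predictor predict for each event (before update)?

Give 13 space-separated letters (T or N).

Answer: N N N T T T T T T T T T T

Derivation:
Ev 1: PC=4 idx=0 pred=N actual=T -> ctr[0]=2
Ev 2: PC=2 idx=2 pred=N actual=T -> ctr[2]=2
Ev 3: PC=1 idx=1 pred=N actual=T -> ctr[1]=2
Ev 4: PC=1 idx=1 pred=T actual=T -> ctr[1]=3
Ev 5: PC=2 idx=2 pred=T actual=T -> ctr[2]=3
Ev 6: PC=4 idx=0 pred=T actual=T -> ctr[0]=3
Ev 7: PC=4 idx=0 pred=T actual=T -> ctr[0]=3
Ev 8: PC=2 idx=2 pred=T actual=N -> ctr[2]=2
Ev 9: PC=1 idx=1 pred=T actual=T -> ctr[1]=3
Ev 10: PC=2 idx=2 pred=T actual=T -> ctr[2]=3
Ev 11: PC=1 idx=1 pred=T actual=N -> ctr[1]=2
Ev 12: PC=1 idx=1 pred=T actual=N -> ctr[1]=1
Ev 13: PC=2 idx=2 pred=T actual=T -> ctr[2]=3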